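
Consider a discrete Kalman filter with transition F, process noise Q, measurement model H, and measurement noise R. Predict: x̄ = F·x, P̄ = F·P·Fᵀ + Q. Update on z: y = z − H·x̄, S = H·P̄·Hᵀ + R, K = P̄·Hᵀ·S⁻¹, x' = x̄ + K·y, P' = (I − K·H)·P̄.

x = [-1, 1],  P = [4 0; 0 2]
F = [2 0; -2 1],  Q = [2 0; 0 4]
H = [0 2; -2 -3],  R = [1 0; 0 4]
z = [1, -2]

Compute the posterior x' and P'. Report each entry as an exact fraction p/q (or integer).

x̄ = F·x = [-2, 3]
P̄ = F·P·Fᵀ + Q = [18 -16; -16 22]
y = z − H·x̄ = [-5, 3]
S = H·P̄·Hᵀ + R = [89 -68; -68 82]
K = P̄·Hᵀ·S⁻¹ = [-904/1337 -554/1337; 648/1337 -17/1337]
x' = x̄ + K·y = [184/1337, 720/1337]
P' = (I − K·H)·P̄ = [1786/1337 -452/1337; -452/1337 324/1337]

x' = [184/1337, 720/1337]
P' = [1786/1337 -452/1337; -452/1337 324/1337]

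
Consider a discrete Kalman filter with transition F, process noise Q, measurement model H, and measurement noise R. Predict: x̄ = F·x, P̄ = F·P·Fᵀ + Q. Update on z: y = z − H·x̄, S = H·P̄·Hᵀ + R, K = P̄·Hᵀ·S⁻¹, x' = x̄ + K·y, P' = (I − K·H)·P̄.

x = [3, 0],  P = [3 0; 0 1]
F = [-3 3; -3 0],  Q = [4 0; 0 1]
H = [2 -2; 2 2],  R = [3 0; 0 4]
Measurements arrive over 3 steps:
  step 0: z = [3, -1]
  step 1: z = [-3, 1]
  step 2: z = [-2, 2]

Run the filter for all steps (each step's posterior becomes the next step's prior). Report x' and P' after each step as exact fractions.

step 0: x' = [341/786, -847/786], P' = [2857/6681 472/6681; 472/6681 2821/6681]
step 1: x' = [-1068328/1654767, 2884075/3309534], P' = [692785/1654767 110530/1654767; 110530/1654767 655849/1654767]
step 2: x' = [2085064/10636827, 20889125/21273654], P' = [54861525/131187533 8785686/131187533; 8785686/131187533 51902391/131187533]

step 0: x̄ = F·x = [-9, -9]
step 0: P̄ = F·P·Fᵀ + Q = [40 27; 27 28]
step 0: y = z − H·x̄ = [3, 35]
step 0: S = H·P̄·Hᵀ + R = [59 48; 48 492]
step 0: K = P̄·Hᵀ·S⁻¹ = [530/2227 3329/13362; -522/2227 3293/13362]
step 0: x' = x̄ + K·y = [341/786, -847/786]
step 0: P' = (I − K·H)·P̄ = [2857/6681 472/6681; 472/6681 2821/6681]
step 1: x̄ = F·x = [-594/131, -341/262]
step 1: P̄ = F·P·Fᵀ + Q = [23110/2227 7155/2227; 7155/2227 10798/2227]
step 1: y = z − H·x̄ = [454/131, 1660/131]
step 1: S = H·P̄·Hᵀ + R = [85073/2227 49248/2227; 49248/2227 201780/2227]
step 1: K = P̄·Hᵀ·S⁻¹ = [2270/9677 803315/3309534; -2126/9677 766379/3309534]
step 1: x' = x̄ + K·y = [-1068328/1654767, 2884075/3309534]
step 1: P' = (I − K·H)·P̄ = [692785/1654767 110530/1654767; 110530/1654767 655849/1654767]
step 2: x̄ = F·x = [88083/19354, 1068328/551589]
step 2: P̄ = F·P·Fᵀ + Q = [98054/9677 30645/9677; 30645/9677 876648/183863]
step 2: y = z − H·x̄ = [-3987253/551589, -6054209/551589]
step 2: S = H·P̄·Hᵀ + R = [6852245/183863 3945512/183863; 3945512/183863 16352188/183863]
step 2: K = P̄·Hᵀ·S⁻¹ = [30717226/131187533 63647211/262375066; -28744470/131187533 60688077/262375066]
step 2: x' = x̄ + K·y = [2085064/10636827, 20889125/21273654]
step 2: P' = (I − K·H)·P̄ = [54861525/131187533 8785686/131187533; 8785686/131187533 51902391/131187533]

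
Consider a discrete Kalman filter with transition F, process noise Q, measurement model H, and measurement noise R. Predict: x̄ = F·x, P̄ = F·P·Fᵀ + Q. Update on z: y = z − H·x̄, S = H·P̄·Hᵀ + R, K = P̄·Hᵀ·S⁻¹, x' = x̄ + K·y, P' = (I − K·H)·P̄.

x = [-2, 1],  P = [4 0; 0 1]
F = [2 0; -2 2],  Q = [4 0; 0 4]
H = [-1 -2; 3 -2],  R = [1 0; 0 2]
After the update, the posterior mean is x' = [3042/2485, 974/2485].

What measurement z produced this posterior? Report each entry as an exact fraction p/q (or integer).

x̄ = F·x = [-4, 6]
P̄ = F·P·Fᵀ + Q = [20 -16; -16 24]
S = H·P̄·Hᵀ + R = [53 100; 100 470]
K = P̄·Hᵀ·S⁻¹ = [-356/1491 1838/7455; -544/1491 -944/7455]
x' − x̄ = [12982/2485, -13936/2485] = K·y
y = (KᵀK)⁻¹·Kᵀ·(x' − x̄) = [6, 27]
z = y + H·x̄ = [6, 27] + [-8, -24] = [-2, 3]

z = [-2, 3]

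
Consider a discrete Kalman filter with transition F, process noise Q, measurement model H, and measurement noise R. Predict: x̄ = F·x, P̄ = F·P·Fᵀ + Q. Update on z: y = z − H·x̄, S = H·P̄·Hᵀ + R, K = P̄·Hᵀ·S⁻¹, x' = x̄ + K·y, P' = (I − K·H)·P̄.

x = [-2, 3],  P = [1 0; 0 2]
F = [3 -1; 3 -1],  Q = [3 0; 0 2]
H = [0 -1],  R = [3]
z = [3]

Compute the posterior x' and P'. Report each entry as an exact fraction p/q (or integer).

x' = [-39/8, -33/8]
P' = [103/16 33/16; 33/16 39/16]

x̄ = F·x = [-9, -9]
P̄ = F·P·Fᵀ + Q = [14 11; 11 13]
y = z − H·x̄ = [-6]
S = H·P̄·Hᵀ + R = [16]
K = P̄·Hᵀ·S⁻¹ = [-11/16; -13/16]
x' = x̄ + K·y = [-39/8, -33/8]
P' = (I − K·H)·P̄ = [103/16 33/16; 33/16 39/16]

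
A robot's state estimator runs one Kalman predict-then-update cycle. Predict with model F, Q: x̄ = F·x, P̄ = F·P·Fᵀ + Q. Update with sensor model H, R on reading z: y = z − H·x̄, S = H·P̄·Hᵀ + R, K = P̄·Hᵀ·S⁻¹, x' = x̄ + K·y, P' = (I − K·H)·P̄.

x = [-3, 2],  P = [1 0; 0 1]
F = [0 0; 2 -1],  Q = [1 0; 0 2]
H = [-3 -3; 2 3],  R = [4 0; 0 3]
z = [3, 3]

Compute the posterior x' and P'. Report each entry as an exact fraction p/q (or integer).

x' = [27/559, -62/559]
P' = [453/559 -357/559; -357/559 385/559]

x̄ = F·x = [0, -8]
P̄ = F·P·Fᵀ + Q = [1 0; 0 7]
y = z − H·x̄ = [-21, 27]
S = H·P̄·Hᵀ + R = [76 -69; -69 70]
K = P̄·Hᵀ·S⁻¹ = [-72/559 -55/559; -21/559 147/559]
x' = x̄ + K·y = [27/559, -62/559]
P' = (I − K·H)·P̄ = [453/559 -357/559; -357/559 385/559]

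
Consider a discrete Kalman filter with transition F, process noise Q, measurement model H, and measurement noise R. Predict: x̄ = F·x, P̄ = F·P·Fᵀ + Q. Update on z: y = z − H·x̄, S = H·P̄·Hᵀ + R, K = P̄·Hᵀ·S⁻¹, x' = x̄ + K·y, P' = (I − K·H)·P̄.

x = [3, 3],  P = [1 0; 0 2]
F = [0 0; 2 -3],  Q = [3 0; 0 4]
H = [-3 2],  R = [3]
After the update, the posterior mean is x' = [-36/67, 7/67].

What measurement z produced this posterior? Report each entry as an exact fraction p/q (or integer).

x̄ = F·x = [0, -3]
P̄ = F·P·Fᵀ + Q = [3 0; 0 26]
S = H·P̄·Hᵀ + R = [134]
K = P̄·Hᵀ·S⁻¹ = [-9/134; 26/67]
x' − x̄ = [-36/67, 208/67] = K·y
y = (KᵀK)⁻¹·Kᵀ·(x' − x̄) = [8]
z = y + H·x̄ = [8] + [-6] = [2]

z = [2]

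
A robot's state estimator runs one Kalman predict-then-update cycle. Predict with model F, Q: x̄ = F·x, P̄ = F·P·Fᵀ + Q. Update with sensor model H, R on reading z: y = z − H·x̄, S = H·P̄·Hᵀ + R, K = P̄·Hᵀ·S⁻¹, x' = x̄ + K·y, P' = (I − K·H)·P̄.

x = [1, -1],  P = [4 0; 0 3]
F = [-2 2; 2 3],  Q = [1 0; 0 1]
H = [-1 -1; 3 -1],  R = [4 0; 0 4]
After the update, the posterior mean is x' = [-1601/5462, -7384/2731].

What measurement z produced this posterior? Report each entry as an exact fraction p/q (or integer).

x̄ = F·x = [-4, -1]
P̄ = F·P·Fᵀ + Q = [29 2; 2 44]
S = H·P̄·Hᵀ + R = [81 -47; -47 297]
K = P̄·Hᵀ·S⁻¹ = [-1303/5462 1357/5462; -1931/2731 -655/2731]
x' − x̄ = [20247/5462, -4653/2731] = K·y
y = (KᵀK)⁻¹·Kᵀ·(x' − x̄) = [-2, 13]
z = y + H·x̄ = [-2, 13] + [5, -11] = [3, 2]

z = [3, 2]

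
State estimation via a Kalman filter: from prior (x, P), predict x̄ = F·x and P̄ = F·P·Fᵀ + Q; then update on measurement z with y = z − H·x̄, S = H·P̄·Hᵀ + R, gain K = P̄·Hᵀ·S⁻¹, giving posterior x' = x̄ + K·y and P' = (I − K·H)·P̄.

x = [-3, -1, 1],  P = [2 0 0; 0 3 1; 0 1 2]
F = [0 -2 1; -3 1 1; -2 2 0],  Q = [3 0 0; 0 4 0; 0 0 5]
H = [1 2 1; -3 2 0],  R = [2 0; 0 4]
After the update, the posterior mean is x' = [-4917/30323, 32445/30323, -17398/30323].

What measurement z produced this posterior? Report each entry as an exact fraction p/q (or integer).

x̄ = F·x = [3, 9, 4]
P̄ = F·P·Fᵀ + Q = [13 -5 -10; -5 29 20; -10 20 25]
S = H·P̄·Hᵀ + R = [196 167; 167 297]
K = P̄·Hᵀ·S⁻¹ = [6104/30323 -8435/30323; 9490/30323 2117/30323; 4645/30323 4535/30323]
x' − x̄ = [-95886/30323, -240462/30323, -138690/30323] = K·y
y = (KᵀK)⁻¹·Kᵀ·(x' − x̄) = [-24, -6]
z = y + H·x̄ = [-24, -6] + [25, 9] = [1, 3]

z = [1, 3]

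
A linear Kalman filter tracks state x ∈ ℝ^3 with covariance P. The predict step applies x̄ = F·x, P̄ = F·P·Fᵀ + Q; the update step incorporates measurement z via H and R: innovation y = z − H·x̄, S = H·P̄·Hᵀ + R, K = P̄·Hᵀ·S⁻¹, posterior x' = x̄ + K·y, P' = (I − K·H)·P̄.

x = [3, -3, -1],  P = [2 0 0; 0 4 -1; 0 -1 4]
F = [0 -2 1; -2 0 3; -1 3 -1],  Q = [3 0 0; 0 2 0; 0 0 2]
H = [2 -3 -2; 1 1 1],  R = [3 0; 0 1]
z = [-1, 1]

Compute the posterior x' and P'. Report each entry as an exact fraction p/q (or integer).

x' = [4405/6817, 31393/20451, -8747/6817]
P' = [7851/6817 16340/6817 -19341/6817; 16340/6817 154249/20451 -61494/6817; -19341/6817 -61494/6817 76350/6817]

x̄ = F·x = [5, -9, -11]
P̄ = F·P·Fᵀ + Q = [27 18 -33; 18 46 -17; -33 -17 50]
y = z − H·x̄ = [-60, 16]
S = H·P̄·Hᵀ + R = [569 -117; -117 60]
K = P̄·Hᵀ·S⁻¹ = [1788/6817 4850/6817; 473/6817 18787/20451; -2300/6817 -4485/6817]
x' = x̄ + K·y = [4405/6817, 31393/20451, -8747/6817]
P' = (I − K·H)·P̄ = [7851/6817 16340/6817 -19341/6817; 16340/6817 154249/20451 -61494/6817; -19341/6817 -61494/6817 76350/6817]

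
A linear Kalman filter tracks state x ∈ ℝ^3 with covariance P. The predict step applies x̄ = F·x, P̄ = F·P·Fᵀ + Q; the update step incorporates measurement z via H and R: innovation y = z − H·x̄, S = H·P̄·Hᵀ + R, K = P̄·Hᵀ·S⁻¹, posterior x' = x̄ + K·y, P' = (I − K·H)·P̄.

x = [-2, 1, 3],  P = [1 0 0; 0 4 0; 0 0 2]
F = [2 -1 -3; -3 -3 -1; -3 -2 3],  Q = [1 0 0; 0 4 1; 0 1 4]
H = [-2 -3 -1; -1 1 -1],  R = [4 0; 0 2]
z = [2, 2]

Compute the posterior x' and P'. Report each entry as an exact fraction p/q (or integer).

x̄ = F·x = [-14, 0, 13]
P̄ = F·P·Fᵀ + Q = [27 12 -16; 12 51 28; -16 28 47]
y = z − H·x̄ = [-13, 1]
S = H·P̄·Hᵀ + R = [866 -32; -32 15]
K = P̄·Hᵀ·S⁻¹ = [-539/5983 -751/5983; -2723/11966 1483/5983; -51/386 -93/193]
x' = x̄ + K·y = [-77506/5983, 38365/11966, 5495/386]
P' = (I − K·H)·P̄ = [122406/5983 -30438/5983 -4882/193; -30438/5983 19425/11966 2399/386; -4882/193 2399/386 12535/386]

x' = [-77506/5983, 38365/11966, 5495/386]
P' = [122406/5983 -30438/5983 -4882/193; -30438/5983 19425/11966 2399/386; -4882/193 2399/386 12535/386]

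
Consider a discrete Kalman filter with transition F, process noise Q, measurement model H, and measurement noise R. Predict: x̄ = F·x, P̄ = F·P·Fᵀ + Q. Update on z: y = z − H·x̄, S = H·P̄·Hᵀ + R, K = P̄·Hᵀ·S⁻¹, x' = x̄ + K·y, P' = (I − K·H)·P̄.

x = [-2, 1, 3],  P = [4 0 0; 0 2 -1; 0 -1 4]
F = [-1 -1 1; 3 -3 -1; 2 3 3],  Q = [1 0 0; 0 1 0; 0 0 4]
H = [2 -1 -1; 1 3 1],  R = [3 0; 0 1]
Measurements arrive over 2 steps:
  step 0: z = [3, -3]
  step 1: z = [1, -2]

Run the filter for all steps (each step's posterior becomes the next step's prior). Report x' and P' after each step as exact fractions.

step 0: x' = [21143/5519, -31935/5519, 57856/5519], P' = [17747/5519 -23633/5519 53860/5519; -23633/5519 36306/5519 -83642/5519; 53860/5519 -83642/5519 196924/5519]
step 1: x' = [-460123566/216157195, 585869958/216157195, -1718428117/216157195], P' = [299473434/216157195 -294697377/216157195 634478703/216157195; -294697377/216157195 402716251/216157195 -882857494/216157195; 634478703/216157195 -882857494/216157195 2088189991/216157195]

step 0: x̄ = F·x = [4, -12, 8]
step 0: P̄ = F·P·Fᵀ + Q = [13 -8 -2; -8 53 6; -2 6 56]
step 0: y = z − H·x̄ = [-9, 21]
step 0: S = H·P̄·Hᵀ + R = [216 -255; -255 531]
step 0: K = P̄·Hᵀ·S⁻¹ = [5267/16557 708/5519; 70/16557 1643/5519; -1854/5519 -142/5519]
step 0: x' = x̄ + K·y = [21143/5519, -31935/5519, 57856/5519]
step 0: P' = (I − K·H)·P̄ = [17747/5519 -23633/5519 53860/5519; -23633/5519 36306/5519 -83642/5519; 53860/5519 -83642/5519 196924/5519]
step 1: x̄ = F·x = [68648/5519, 101378/5519, 120049/5519]
step 1: P̄ = F·P·Fᵀ + Q = [268794/5519 241477/5519 510665/5519; 241477/5519 289302/5519 498781/5519; 510665/5519 498781/5519 1049302/5519]
step 1: y = z − H·x̄ = [89650/5519, -503869/5519]
step 1: S = H·P̄·Hᵀ + R = [419331/5519 -1656694/5519; -1656694/5519 9390211/5519]
step 1: K = P̄·Hᵀ·S⁻¹ = [86388514/216157195 49860006/216157195; -36417837/216157195 30593882/216157195; 21208303/216157195 74096212/216157195]
step 1: x' = x̄ + K·y = [-460123566/216157195, 585869958/216157195, -1718428117/216157195]
step 1: P' = (I − K·H)·P̄ = [299473434/216157195 -294697377/216157195 634478703/216157195; -294697377/216157195 402716251/216157195 -882857494/216157195; 634478703/216157195 -882857494/216157195 2088189991/216157195]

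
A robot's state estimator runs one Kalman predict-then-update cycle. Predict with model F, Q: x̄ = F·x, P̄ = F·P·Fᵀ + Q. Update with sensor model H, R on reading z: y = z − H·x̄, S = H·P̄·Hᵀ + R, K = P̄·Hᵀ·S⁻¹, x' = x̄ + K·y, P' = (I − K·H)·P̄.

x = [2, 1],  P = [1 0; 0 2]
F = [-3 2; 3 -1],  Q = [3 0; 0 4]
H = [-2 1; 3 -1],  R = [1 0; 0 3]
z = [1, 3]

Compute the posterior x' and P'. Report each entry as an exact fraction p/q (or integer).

x̄ = F·x = [-4, 5]
P̄ = F·P·Fᵀ + Q = [20 -13; -13 15]
y = z − H·x̄ = [-12, 20]
S = H·P̄·Hᵀ + R = [148 -200; -200 276]
K = P̄·Hᵀ·S⁻¹ = [-7/212 51/212; 129/212 13/53]
x' = x̄ + K·y = [64/53, 138/53]
P' = (I − K·H)·P̄ = [73/106 285/212; 285/212 699/212]

x' = [64/53, 138/53]
P' = [73/106 285/212; 285/212 699/212]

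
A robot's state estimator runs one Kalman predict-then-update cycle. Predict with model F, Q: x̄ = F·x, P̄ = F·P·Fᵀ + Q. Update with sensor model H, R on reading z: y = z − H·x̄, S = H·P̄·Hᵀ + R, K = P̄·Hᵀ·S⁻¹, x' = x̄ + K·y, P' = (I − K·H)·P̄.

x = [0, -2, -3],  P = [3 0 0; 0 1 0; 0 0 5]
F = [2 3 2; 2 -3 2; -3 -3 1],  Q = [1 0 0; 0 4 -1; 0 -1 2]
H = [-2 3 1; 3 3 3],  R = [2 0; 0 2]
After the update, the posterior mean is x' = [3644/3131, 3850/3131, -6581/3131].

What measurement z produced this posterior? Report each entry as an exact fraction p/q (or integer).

x̄ = F·x = [-12, 0, 3]
P̄ = F·P·Fᵀ + Q = [42 23 -17; 23 45 0; -17 0 43]
S = H·P̄·Hᵀ + R = [410 402; 402 1280]
K = P̄·Hᵀ·S⁻¹ = [-24712/90799 17976/90799; 7978/90799 23931/181598; 16801/90799 513/181598]
x' − x̄ = [41216/3131, 3850/3131, -15974/3131] = K·y
y = (KᵀK)⁻¹·Kᵀ·(x' − x̄) = [-28, 28]
z = y + H·x̄ = [-28, 28] + [27, -27] = [-1, 1]

z = [-1, 1]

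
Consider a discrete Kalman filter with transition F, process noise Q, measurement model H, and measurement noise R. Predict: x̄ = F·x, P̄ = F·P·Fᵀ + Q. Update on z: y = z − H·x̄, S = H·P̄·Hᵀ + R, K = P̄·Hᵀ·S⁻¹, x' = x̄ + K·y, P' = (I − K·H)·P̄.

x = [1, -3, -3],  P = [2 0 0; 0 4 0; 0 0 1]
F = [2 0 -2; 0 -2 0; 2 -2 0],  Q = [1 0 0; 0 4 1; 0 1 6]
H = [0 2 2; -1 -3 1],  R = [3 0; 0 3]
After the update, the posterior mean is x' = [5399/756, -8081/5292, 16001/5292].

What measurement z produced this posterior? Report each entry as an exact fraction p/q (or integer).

x̄ = F·x = [8, 6, 8]
P̄ = F·P·Fᵀ + Q = [13 0 8; 0 20 17; 8 17 30]
S = H·P̄·Hᵀ + R = [339 -144; -144 108]
K = P̄·Hᵀ·S⁻¹ = [4/63 29/756; 50/441 -1307/5292; 166/441 1235/5292]
x' − x̄ = [-649/756, -39833/5292, -26335/5292] = K·y
y = (KᵀK)⁻¹·Kᵀ·(x' − x̄) = [-25, 19]
z = y + H·x̄ = [-25, 19] + [28, -18] = [3, 1]

z = [3, 1]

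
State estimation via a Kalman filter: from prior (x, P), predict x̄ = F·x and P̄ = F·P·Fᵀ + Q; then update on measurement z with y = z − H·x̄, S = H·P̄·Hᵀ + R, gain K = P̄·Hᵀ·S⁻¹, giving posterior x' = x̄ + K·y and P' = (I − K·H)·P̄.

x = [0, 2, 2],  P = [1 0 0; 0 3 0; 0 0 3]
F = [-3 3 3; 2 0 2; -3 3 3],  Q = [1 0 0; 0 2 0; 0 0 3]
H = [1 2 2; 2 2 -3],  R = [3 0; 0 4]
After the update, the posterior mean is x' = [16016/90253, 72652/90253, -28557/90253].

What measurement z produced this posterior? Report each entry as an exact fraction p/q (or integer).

x̄ = F·x = [12, 4, 12]
P̄ = F·P·Fᵀ + Q = [64 12 63; 12 18 12; 63 12 66]
S = H·P̄·Hᵀ + R = [799 -85; -85 122]
K = P̄·Hᵀ·S⁻¹ = [22963/90253 -669/5309; 10824/90253 1488/5309; 22638/90253 -1161/5309]
x' − x̄ = [-1067020/90253, -288360/90253, -1111593/90253] = K·y
y = (KᵀK)⁻¹·Kᵀ·(x' − x̄) = [-43, 7]
z = y + H·x̄ = [-43, 7] + [44, -4] = [1, 3]

z = [1, 3]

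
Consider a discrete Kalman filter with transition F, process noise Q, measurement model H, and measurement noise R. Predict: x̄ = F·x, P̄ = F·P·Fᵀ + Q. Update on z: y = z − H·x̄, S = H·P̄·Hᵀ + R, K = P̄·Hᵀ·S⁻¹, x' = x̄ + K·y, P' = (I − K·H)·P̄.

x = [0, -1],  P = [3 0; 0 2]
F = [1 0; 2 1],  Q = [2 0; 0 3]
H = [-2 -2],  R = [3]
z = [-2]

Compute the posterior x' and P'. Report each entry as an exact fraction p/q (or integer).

x̄ = F·x = [0, -1]
P̄ = F·P·Fᵀ + Q = [5 6; 6 17]
y = z − H·x̄ = [-4]
S = H·P̄·Hᵀ + R = [139]
K = P̄·Hᵀ·S⁻¹ = [-22/139; -46/139]
x' = x̄ + K·y = [88/139, 45/139]
P' = (I − K·H)·P̄ = [211/139 -178/139; -178/139 247/139]

x' = [88/139, 45/139]
P' = [211/139 -178/139; -178/139 247/139]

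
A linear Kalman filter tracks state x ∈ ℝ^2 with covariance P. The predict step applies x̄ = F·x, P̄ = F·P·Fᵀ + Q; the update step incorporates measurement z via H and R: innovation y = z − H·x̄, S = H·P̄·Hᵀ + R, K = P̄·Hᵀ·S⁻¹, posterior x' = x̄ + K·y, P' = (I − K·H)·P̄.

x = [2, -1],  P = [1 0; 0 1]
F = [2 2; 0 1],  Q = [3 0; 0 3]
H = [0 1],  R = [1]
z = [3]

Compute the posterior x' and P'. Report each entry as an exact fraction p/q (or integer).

x̄ = F·x = [2, -1]
P̄ = F·P·Fᵀ + Q = [11 2; 2 4]
y = z − H·x̄ = [4]
S = H·P̄·Hᵀ + R = [5]
K = P̄·Hᵀ·S⁻¹ = [2/5; 4/5]
x' = x̄ + K·y = [18/5, 11/5]
P' = (I − K·H)·P̄ = [51/5 2/5; 2/5 4/5]

x' = [18/5, 11/5]
P' = [51/5 2/5; 2/5 4/5]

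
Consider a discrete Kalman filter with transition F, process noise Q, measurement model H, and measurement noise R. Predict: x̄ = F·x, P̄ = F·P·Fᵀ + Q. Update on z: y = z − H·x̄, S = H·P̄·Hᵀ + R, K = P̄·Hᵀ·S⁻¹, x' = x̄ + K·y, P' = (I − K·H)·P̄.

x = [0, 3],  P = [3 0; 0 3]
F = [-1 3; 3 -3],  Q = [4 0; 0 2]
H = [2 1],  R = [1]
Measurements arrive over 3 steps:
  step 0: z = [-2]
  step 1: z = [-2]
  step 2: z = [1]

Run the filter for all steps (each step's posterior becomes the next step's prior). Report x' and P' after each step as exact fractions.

step 0: x' = [89/49, -265/49], P' = [642/49 -1252/49; -1252/49 2488/49]
step 1: x' = [-22084/16453, 10654/16453], P' = [316938/16453 -611734/16453; -611734/16453 1195588/16453]
step 2: x' = [29583356/7719433, -51453854/7719433], P' = [153239178/7719433 -295903378/7719433; -295903378/7719433 578359780/7719433]

step 0: x̄ = F·x = [9, -9]
step 0: P̄ = F·P·Fᵀ + Q = [34 -36; -36 56]
step 0: y = z − H·x̄ = [-11]
step 0: S = H·P̄·Hᵀ + R = [49]
step 0: K = P̄·Hᵀ·S⁻¹ = [32/49; -16/49]
step 0: x' = x̄ + K·y = [89/49, -265/49]
step 0: P' = (I − K·H)·P̄ = [642/49 -1252/49; -1252/49 2488/49]
step 1: x̄ = F·x = [-884/49, 1062/49]
step 1: P̄ = F·P·Fᵀ + Q = [30742/49 -39342/49; -39342/49 50804/49]
step 1: y = z − H·x̄ = [608/49]
step 1: S = H·P̄·Hᵀ + R = [16453/49]
step 1: K = P̄·Hᵀ·S⁻¹ = [22142/16453; -27880/16453]
step 1: x' = x̄ + K·y = [-22084/16453, 10654/16453]
step 1: P' = (I − K·H)·P̄ = [316938/16453 -611734/16453; -611734/16453 1195588/16453]
step 2: x̄ = F·x = [54046/16453, -98214/16453]
step 2: P̄ = F·P·Fᵀ + Q = [14813446/16453 -19051914/16453; -19051914/16453 24656852/16453]
step 2: y = z − H·x̄ = [6575/16453]
step 2: S = H·P̄·Hᵀ + R = [7719433/16453]
step 2: K = P̄·Hᵀ·S⁻¹ = [10574978/7719433; -13446976/7719433]
step 2: x' = x̄ + K·y = [29583356/7719433, -51453854/7719433]
step 2: P' = (I − K·H)·P̄ = [153239178/7719433 -295903378/7719433; -295903378/7719433 578359780/7719433]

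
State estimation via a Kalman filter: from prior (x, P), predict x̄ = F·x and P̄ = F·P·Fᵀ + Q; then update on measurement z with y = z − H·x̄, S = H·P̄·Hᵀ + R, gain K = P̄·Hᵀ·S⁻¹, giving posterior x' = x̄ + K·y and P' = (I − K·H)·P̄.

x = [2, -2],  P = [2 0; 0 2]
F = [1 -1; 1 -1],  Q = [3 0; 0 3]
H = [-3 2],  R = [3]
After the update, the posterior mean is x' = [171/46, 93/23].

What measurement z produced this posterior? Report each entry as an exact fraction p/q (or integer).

z = [-3]

x̄ = F·x = [4, 4]
P̄ = F·P·Fᵀ + Q = [7 4; 4 7]
S = H·P̄·Hᵀ + R = [46]
K = P̄·Hᵀ·S⁻¹ = [-13/46; 1/23]
x' − x̄ = [-13/46, 1/23] = K·y
y = (KᵀK)⁻¹·Kᵀ·(x' − x̄) = [1]
z = y + H·x̄ = [1] + [-4] = [-3]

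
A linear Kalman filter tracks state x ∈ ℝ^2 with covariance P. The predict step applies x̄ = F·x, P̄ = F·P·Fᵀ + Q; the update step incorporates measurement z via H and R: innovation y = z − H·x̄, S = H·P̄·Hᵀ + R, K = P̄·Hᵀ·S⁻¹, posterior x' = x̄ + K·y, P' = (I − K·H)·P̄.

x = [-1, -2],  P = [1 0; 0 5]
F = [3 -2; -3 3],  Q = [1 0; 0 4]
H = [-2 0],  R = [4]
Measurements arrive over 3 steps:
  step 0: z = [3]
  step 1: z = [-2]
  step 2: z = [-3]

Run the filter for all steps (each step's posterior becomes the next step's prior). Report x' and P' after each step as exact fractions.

step 0: x̄ = F·x = [1, -3]
step 0: P̄ = F·P·Fᵀ + Q = [30 -39; -39 58]
step 0: y = z − H·x̄ = [5]
step 0: S = H·P̄·Hᵀ + R = [124]
step 0: K = P̄·Hᵀ·S⁻¹ = [-15/31; 39/62]
step 0: x' = x̄ + K·y = [-44/31, 9/62]
step 0: P' = (I − K·H)·P̄ = [30/31 -39/31; -39/31 277/31]
step 1: x̄ = F·x = [-141/31, 291/62]
step 1: P̄ = F·P·Fᵀ + Q = [1877/31 -2517/31; -2517/31 3589/31]
step 1: y = z − H·x̄ = [-344/31]
step 1: S = H·P̄·Hᵀ + R = [7632/31]
step 1: K = P̄·Hᵀ·S⁻¹ = [-1877/3816; 839/1272]
step 1: x' = x̄ + K·y = [434/477, -835/318]
step 1: P' = (I − K·H)·P̄ = [1877/1908 -839/636; -839/636 1837/212]
step 2: x̄ = F·x = [423/53, -3373/318]
step 2: P̄ = F·P·Fᵀ + Q = [12793/212 -8547/106; -8547/106 6073/53]
step 2: y = z − H·x̄ = [687/53]
step 2: S = H·P̄·Hᵀ + R = [13005/53]
step 2: K = P̄·Hᵀ·S⁻¹ = [-12793/26010; 2849/4335]
step 2: x' = x̄ + K·y = [13921/8670, -18103/8670]
step 2: P' = (I − K·H)·P̄ = [12793/13005 -5698/4335; -5698/4335 12428/1445]

step 0: x' = [-44/31, 9/62], P' = [30/31 -39/31; -39/31 277/31]
step 1: x' = [434/477, -835/318], P' = [1877/1908 -839/636; -839/636 1837/212]
step 2: x' = [13921/8670, -18103/8670], P' = [12793/13005 -5698/4335; -5698/4335 12428/1445]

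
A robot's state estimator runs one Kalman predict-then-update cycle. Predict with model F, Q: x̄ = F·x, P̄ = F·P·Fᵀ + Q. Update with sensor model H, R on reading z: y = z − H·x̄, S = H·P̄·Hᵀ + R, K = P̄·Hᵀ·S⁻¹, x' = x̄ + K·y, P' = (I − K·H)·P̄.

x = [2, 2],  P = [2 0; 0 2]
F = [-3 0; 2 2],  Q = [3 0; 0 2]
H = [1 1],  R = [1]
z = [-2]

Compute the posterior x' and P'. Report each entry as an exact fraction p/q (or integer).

x̄ = F·x = [-6, 8]
P̄ = F·P·Fᵀ + Q = [21 -12; -12 18]
y = z − H·x̄ = [-4]
S = H·P̄·Hᵀ + R = [16]
K = P̄·Hᵀ·S⁻¹ = [9/16; 3/8]
x' = x̄ + K·y = [-33/4, 13/2]
P' = (I − K·H)·P̄ = [255/16 -123/8; -123/8 63/4]

x' = [-33/4, 13/2]
P' = [255/16 -123/8; -123/8 63/4]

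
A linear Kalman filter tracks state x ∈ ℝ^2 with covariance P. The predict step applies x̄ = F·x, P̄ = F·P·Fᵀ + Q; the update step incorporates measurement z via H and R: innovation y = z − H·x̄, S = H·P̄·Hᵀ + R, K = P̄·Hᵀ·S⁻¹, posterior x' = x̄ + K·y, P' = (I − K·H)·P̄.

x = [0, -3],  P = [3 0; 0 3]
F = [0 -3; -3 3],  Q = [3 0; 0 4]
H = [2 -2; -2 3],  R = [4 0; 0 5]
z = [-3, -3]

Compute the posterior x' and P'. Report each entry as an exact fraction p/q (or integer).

x̄ = F·x = [9, -9]
P̄ = F·P·Fᵀ + Q = [30 -27; -27 58]
y = z − H·x̄ = [-39, 42]
S = H·P̄·Hᵀ + R = [572 -738; -738 971]
K = P̄·Hᵀ·S⁻¹ = [1659/2692 435/1346; 1597/5384 1239/2692]
x' = x̄ + K·y = [-3933/2692, -6663/5384]
P' = (I − K·H)·P̄ = [3576/673 5493/1346; 5493/1346 9389/2692]

x' = [-3933/2692, -6663/5384]
P' = [3576/673 5493/1346; 5493/1346 9389/2692]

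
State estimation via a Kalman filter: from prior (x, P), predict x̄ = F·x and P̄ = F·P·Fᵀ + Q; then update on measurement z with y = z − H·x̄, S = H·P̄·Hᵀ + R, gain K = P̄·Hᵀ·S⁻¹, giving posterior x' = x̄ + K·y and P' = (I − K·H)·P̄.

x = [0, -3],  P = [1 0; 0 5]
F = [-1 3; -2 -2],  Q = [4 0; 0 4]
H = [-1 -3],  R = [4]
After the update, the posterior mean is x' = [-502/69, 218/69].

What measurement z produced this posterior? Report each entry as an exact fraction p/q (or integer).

z = [-2]

x̄ = F·x = [-9, 6]
P̄ = F·P·Fᵀ + Q = [50 -28; -28 28]
S = H·P̄·Hᵀ + R = [138]
K = P̄·Hᵀ·S⁻¹ = [17/69; -28/69]
x' − x̄ = [119/69, -196/69] = K·y
y = (KᵀK)⁻¹·Kᵀ·(x' − x̄) = [7]
z = y + H·x̄ = [7] + [-9] = [-2]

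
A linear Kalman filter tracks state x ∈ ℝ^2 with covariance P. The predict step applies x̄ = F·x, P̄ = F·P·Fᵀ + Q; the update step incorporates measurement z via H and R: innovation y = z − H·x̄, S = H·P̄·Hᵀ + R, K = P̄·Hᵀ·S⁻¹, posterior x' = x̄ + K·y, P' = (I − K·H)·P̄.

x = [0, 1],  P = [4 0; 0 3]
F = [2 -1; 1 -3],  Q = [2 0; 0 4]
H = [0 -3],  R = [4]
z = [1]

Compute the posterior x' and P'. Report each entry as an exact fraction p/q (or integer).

x̄ = F·x = [-1, -3]
P̄ = F·P·Fᵀ + Q = [21 17; 17 35]
y = z − H·x̄ = [-8]
S = H·P̄·Hᵀ + R = [319]
K = P̄·Hᵀ·S⁻¹ = [-51/319; -105/319]
x' = x̄ + K·y = [89/319, -117/319]
P' = (I − K·H)·P̄ = [4098/319 68/319; 68/319 140/319]

x' = [89/319, -117/319]
P' = [4098/319 68/319; 68/319 140/319]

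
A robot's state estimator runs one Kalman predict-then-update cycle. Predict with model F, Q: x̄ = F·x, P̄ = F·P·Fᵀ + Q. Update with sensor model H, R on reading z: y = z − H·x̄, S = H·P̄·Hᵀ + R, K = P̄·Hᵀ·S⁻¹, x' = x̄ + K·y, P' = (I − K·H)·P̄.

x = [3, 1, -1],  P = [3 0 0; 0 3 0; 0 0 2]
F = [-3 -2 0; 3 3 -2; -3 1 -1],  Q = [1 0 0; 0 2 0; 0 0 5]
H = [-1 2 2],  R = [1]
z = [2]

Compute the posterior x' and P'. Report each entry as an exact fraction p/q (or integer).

x̄ = F·x = [-11, 14, -7]
P̄ = F·P·Fᵀ + Q = [40 -45 21; -45 64 -14; 21 -14 37]
y = z − H·x̄ = [-23]
S = H·P̄·Hᵀ + R = [429]
K = P̄·Hᵀ·S⁻¹ = [-8/39; 145/429; 25/429]
x' = x̄ + K·y = [-245/39, 2671/429, -3578/429]
P' = (I − K·H)·P̄ = [856/39 -595/39 1019/39; -595/39 6431/429 -9631/429; 1019/39 -9631/429 15248/429]

x' = [-245/39, 2671/429, -3578/429]
P' = [856/39 -595/39 1019/39; -595/39 6431/429 -9631/429; 1019/39 -9631/429 15248/429]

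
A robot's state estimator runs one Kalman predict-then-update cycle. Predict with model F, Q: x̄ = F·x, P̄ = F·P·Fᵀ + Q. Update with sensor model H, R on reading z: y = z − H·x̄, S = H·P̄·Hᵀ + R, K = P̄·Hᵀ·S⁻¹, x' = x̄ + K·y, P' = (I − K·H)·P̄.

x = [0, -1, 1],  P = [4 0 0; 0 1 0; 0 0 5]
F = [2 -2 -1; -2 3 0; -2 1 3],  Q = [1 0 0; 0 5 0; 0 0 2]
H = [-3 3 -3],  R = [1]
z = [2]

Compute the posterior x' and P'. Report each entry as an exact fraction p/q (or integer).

x' = [-359/541, 357/541, 362/541]
P' = [12041/541 -7447/541 -19473/541; -7447/541 6429/541 13843/541; -19473/541 13843/541 33328/541]

x̄ = F·x = [1, -3, 2]
P̄ = F·P·Fᵀ + Q = [26 -22 -33; -22 30 19; -33 19 64]
y = z − H·x̄ = [20]
S = H·P̄·Hᵀ + R = [541]
K = P̄·Hᵀ·S⁻¹ = [-45/541; 99/541; -36/541]
x' = x̄ + K·y = [-359/541, 357/541, 362/541]
P' = (I − K·H)·P̄ = [12041/541 -7447/541 -19473/541; -7447/541 6429/541 13843/541; -19473/541 13843/541 33328/541]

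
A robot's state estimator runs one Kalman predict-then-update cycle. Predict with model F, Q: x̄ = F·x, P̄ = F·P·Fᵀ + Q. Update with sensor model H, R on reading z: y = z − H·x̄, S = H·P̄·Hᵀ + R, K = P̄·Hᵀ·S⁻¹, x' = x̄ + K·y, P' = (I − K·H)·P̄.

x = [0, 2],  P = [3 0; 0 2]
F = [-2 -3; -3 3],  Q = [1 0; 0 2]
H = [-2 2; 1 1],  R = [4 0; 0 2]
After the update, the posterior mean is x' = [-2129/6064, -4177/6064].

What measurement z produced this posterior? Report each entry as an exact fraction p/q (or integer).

x̄ = F·x = [-6, 6]
P̄ = F·P·Fᵀ + Q = [31 0; 0 47]
S = H·P̄·Hᵀ + R = [316 32; 32 80]
K = P̄·Hᵀ·S⁻¹ = [-93/379 2945/6064; 94/379 2961/6064]
x' − x̄ = [34255/6064, -40561/6064] = K·y
y = (KᵀK)⁻¹·Kᵀ·(x' − x̄) = [-25, -1]
z = y + H·x̄ = [-25, -1] + [24, 0] = [-1, -1]

z = [-1, -1]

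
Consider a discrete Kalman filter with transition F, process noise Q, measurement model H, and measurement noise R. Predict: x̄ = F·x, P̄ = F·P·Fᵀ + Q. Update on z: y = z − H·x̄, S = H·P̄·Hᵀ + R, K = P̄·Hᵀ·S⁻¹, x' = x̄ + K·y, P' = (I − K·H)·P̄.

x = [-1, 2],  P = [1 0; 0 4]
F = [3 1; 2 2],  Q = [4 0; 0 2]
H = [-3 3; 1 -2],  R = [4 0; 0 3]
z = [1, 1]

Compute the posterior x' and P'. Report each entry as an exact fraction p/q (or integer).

x' = [-3223/2107, -346/301]
P' = [7858/2107 914/301; 914/301 118/43]

x̄ = F·x = [-1, 2]
P̄ = F·P·Fᵀ + Q = [17 14; 14 22]
y = z − H·x̄ = [-8, 6]
S = H·P̄·Hᵀ + R = [103 -57; -57 52]
K = P̄·Hᵀ·S⁻¹ = [-1095/2107 -1646/2107; -66/301 -246/301]
x' = x̄ + K·y = [-3223/2107, -346/301]
P' = (I − K·H)·P̄ = [7858/2107 914/301; 914/301 118/43]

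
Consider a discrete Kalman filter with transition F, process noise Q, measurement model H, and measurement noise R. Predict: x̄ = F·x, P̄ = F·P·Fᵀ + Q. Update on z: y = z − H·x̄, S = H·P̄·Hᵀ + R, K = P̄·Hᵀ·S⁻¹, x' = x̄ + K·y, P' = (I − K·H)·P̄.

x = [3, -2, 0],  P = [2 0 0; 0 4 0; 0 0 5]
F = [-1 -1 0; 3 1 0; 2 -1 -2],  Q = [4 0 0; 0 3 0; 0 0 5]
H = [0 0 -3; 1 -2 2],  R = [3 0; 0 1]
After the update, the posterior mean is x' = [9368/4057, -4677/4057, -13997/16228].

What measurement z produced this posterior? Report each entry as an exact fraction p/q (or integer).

z = [3, 3]

x̄ = F·x = [-1, 7, 8]
P̄ = F·P·Fᵀ + Q = [10 -10 0; -10 25 8; 0 8 37]
S = H·P̄·Hᵀ + R = [336 -174; -174 235]
K = P̄·Hᵀ·S⁻¹ = [435/4057 840/4057; -1108/4057 -1580/4057; -5331/16228 29/8114]
x' − x̄ = [13425/4057, -33076/4057, -143821/16228] = K·y
y = (KᵀK)⁻¹·Kᵀ·(x' − x̄) = [27, 2]
z = y + H·x̄ = [27, 2] + [-24, 1] = [3, 3]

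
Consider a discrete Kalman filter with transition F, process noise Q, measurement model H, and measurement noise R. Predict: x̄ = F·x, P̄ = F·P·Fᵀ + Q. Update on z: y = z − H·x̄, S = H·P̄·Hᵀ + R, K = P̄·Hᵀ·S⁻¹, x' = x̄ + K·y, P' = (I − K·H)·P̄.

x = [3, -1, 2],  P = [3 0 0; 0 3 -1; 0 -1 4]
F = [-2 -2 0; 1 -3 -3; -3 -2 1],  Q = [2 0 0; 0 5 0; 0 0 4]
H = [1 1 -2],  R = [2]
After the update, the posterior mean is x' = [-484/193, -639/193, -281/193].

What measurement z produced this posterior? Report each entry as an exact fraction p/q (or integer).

x̄ = F·x = [-4, 0, -5]
P̄ = F·P·Fᵀ + Q = [26 6 32; 6 53 -6; 32 -6 51]
S = H·P̄·Hᵀ + R = [193]
K = P̄·Hᵀ·S⁻¹ = [-32/193; 71/193; -76/193]
x' − x̄ = [288/193, -639/193, 684/193] = K·y
y = (KᵀK)⁻¹·Kᵀ·(x' − x̄) = [-9]
z = y + H·x̄ = [-9] + [6] = [-3]

z = [-3]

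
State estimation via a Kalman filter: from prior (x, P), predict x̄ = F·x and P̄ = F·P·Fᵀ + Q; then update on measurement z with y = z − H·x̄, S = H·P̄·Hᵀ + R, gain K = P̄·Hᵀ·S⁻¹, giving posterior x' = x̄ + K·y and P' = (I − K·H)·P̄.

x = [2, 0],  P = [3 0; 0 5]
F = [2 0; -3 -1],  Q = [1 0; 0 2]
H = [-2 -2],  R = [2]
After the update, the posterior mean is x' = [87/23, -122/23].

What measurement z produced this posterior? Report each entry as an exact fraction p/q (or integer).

x̄ = F·x = [4, -6]
P̄ = F·P·Fᵀ + Q = [13 -18; -18 34]
S = H·P̄·Hᵀ + R = [46]
K = P̄·Hᵀ·S⁻¹ = [5/23; -16/23]
x' − x̄ = [-5/23, 16/23] = K·y
y = (KᵀK)⁻¹·Kᵀ·(x' − x̄) = [-1]
z = y + H·x̄ = [-1] + [4] = [3]

z = [3]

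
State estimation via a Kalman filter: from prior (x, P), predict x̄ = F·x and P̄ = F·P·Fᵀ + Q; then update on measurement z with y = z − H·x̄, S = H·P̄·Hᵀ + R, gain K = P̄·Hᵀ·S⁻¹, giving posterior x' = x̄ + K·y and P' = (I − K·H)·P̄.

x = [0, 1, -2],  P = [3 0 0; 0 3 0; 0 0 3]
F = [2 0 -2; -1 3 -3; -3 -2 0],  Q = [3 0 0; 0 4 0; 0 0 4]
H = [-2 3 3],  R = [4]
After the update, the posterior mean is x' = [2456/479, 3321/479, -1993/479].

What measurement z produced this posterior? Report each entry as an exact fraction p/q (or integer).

z = [-2]

x̄ = F·x = [4, 9, -2]
P̄ = F·P·Fᵀ + Q = [27 12 -18; 12 61 -9; -18 -9 43]
S = H·P̄·Hᵀ + R = [958]
K = P̄·Hᵀ·S⁻¹ = [-36/479; 66/479; 69/479]
x' − x̄ = [540/479, -990/479, -1035/479] = K·y
y = (KᵀK)⁻¹·Kᵀ·(x' − x̄) = [-15]
z = y + H·x̄ = [-15] + [13] = [-2]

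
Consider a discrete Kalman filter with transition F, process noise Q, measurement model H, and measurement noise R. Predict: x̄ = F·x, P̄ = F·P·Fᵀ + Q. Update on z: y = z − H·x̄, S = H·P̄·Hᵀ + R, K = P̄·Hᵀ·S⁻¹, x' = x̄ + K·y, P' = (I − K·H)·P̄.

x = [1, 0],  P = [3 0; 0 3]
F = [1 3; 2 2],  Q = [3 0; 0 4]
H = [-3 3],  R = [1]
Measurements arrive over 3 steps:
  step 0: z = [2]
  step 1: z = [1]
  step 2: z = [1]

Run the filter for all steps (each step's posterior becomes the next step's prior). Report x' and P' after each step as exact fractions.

step 0: x' = [145/118, 112/59], P' = [3165/118 1578/59; 1578/59 1580/59]
step 1: x' = [49876/7669, 52314/7669], P' = [3298023/7669 3297666/7669; 3297666/7669 3298148/7669]
step 2: x' = [13298758/498367, 13459886/498367], P' = [3429879618/498367 3429855522/498367; 3429855522/498367 3429885948/498367]

step 0: x̄ = F·x = [1, 2]
step 0: P̄ = F·P·Fᵀ + Q = [33 24; 24 28]
step 0: y = z − H·x̄ = [-1]
step 0: S = H·P̄·Hᵀ + R = [118]
step 0: K = P̄·Hᵀ·S⁻¹ = [-27/118; 6/59]
step 0: x' = x̄ + K·y = [145/118, 112/59]
step 0: P' = (I − K·H)·P̄ = [3165/118 1578/59; 1578/59 1580/59]
step 1: x̄ = F·x = [817/118, 369/59]
step 1: P̄ = F·P·Fᵀ + Q = [50895/118 25269/59; 25269/59 25510/59]
step 1: y = z − H·x̄ = [355/118]
step 1: S = H·P̄·Hᵀ + R = [7669/118]
step 1: K = P̄·Hᵀ·S⁻¹ = [-1071/7669; 1446/7669]
step 1: x' = x̄ + K·y = [49876/7669, 52314/7669]
step 1: P' = (I − K·H)·P̄ = [3298023/7669 3297666/7669; 3297666/7669 3298148/7669]
step 2: x̄ = F·x = [206818/7669, 204380/7669]
step 2: P̄ = F·P·Fᵀ + Q = [52790358/7669 52766262/7669; 52766262/7669 52796688/7669]
step 2: y = z − H·x̄ = [14983/7669]
step 2: S = H·P̄·Hᵀ + R = [498367/7669]
step 2: K = P̄·Hᵀ·S⁻¹ = [-72288/498367; 91278/498367]
step 2: x' = x̄ + K·y = [13298758/498367, 13459886/498367]
step 2: P' = (I − K·H)·P̄ = [3429879618/498367 3429855522/498367; 3429855522/498367 3429885948/498367]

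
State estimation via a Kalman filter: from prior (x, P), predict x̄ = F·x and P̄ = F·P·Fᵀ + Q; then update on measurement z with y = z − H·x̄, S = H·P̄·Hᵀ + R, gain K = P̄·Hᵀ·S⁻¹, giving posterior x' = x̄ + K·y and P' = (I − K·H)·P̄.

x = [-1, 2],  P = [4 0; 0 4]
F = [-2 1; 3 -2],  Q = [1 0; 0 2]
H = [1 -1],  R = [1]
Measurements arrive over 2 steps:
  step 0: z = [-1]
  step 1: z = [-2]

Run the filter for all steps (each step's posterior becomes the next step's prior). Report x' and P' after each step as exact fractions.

step 0: x' = [-19/35, 13/35], P' = [131/140 39/70; 39/70 41/35]
step 1: x' = [-1989/2971, 3137/2971], P' = [2557/2971 1473/2971; 1473/2971 3220/2971]

step 0: x̄ = F·x = [4, -7]
step 0: P̄ = F·P·Fᵀ + Q = [21 -32; -32 54]
step 0: y = z − H·x̄ = [-12]
step 0: S = H·P̄·Hᵀ + R = [140]
step 0: K = P̄·Hᵀ·S⁻¹ = [53/140; -43/70]
step 0: x' = x̄ + K·y = [-19/35, 13/35]
step 0: P' = (I − K·H)·P̄ = [131/140 39/70; 39/70 41/35]
step 1: x̄ = F·x = [51/35, -83/35]
step 1: P̄ = F·P·Fᵀ + Q = [129/35 -142/35; -142/35 1179/140]
step 1: y = z − H·x̄ = [-204/35]
step 1: S = H·P̄·Hᵀ + R = [2971/140]
step 1: K = P̄·Hᵀ·S⁻¹ = [1084/2971; -1747/2971]
step 1: x' = x̄ + K·y = [-1989/2971, 3137/2971]
step 1: P' = (I − K·H)·P̄ = [2557/2971 1473/2971; 1473/2971 3220/2971]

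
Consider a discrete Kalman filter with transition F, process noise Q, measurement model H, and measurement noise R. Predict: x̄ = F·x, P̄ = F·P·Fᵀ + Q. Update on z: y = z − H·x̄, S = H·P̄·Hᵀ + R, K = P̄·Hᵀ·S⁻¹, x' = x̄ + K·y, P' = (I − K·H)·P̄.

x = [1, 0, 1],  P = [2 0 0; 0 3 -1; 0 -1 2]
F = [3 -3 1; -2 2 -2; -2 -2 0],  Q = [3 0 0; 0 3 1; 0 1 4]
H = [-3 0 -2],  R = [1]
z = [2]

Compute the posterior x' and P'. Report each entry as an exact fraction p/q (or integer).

x̄ = F·x = [4, -4, -2]
P̄ = F·P·Fᵀ + Q = [56 -42 8; -42 39 -7; 8 -7 24]
y = z − H·x̄ = [10]
S = H·P̄·Hᵀ + R = [697]
K = P̄·Hᵀ·S⁻¹ = [-184/697; 140/697; -72/697]
x' = x̄ + K·y = [948/697, -1388/697, -2114/697]
P' = (I − K·H)·P̄ = [5176/697 -3514/697 -7672/697; -3514/697 7583/697 5201/697; -7672/697 5201/697 11544/697]

x' = [948/697, -1388/697, -2114/697]
P' = [5176/697 -3514/697 -7672/697; -3514/697 7583/697 5201/697; -7672/697 5201/697 11544/697]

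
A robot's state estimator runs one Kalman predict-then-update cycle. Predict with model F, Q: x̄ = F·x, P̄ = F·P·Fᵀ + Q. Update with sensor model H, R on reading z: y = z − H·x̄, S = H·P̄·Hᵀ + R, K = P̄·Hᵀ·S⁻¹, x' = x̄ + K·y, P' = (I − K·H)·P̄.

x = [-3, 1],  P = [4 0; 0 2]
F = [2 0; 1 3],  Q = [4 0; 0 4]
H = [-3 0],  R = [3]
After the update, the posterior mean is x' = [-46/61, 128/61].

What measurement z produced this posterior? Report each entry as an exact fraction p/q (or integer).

x̄ = F·x = [-6, 0]
P̄ = F·P·Fᵀ + Q = [20 8; 8 26]
S = H·P̄·Hᵀ + R = [183]
K = P̄·Hᵀ·S⁻¹ = [-20/61; -8/61]
x' − x̄ = [320/61, 128/61] = K·y
y = (KᵀK)⁻¹·Kᵀ·(x' − x̄) = [-16]
z = y + H·x̄ = [-16] + [18] = [2]

z = [2]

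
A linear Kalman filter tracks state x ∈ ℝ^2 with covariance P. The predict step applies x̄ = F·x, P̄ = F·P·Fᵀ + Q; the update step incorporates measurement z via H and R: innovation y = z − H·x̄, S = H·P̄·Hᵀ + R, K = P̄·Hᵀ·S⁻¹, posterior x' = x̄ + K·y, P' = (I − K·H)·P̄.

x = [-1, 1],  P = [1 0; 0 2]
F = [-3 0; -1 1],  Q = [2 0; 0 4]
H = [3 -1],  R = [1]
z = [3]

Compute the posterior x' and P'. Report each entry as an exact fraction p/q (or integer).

x̄ = F·x = [3, 2]
P̄ = F·P·Fᵀ + Q = [11 3; 3 7]
y = z − H·x̄ = [-4]
S = H·P̄·Hᵀ + R = [89]
K = P̄·Hᵀ·S⁻¹ = [30/89; 2/89]
x' = x̄ + K·y = [147/89, 170/89]
P' = (I − K·H)·P̄ = [79/89 207/89; 207/89 619/89]

x' = [147/89, 170/89]
P' = [79/89 207/89; 207/89 619/89]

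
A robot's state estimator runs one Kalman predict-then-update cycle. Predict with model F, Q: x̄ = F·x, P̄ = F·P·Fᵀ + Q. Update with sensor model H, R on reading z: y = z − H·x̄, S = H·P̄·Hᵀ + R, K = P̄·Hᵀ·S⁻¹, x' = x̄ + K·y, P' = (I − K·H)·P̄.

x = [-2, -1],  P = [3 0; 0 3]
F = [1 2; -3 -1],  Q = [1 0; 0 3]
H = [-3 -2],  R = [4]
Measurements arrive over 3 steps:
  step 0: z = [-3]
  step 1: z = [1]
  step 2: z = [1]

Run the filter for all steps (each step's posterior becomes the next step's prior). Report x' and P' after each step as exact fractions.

step 0: x̄ = F·x = [-4, 7]
step 0: P̄ = F·P·Fᵀ + Q = [16 -15; -15 33]
step 0: y = z − H·x̄ = [-1]
step 0: S = H·P̄·Hᵀ + R = [100]
step 0: K = P̄·Hᵀ·S⁻¹ = [-9/50; -21/100]
step 0: x' = x̄ + K·y = [-191/50, 721/100]
step 0: P' = (I − K·H)·P̄ = [319/25 -939/50; -939/50 2859/100]
step 1: x̄ = F·x = [53/5, 17/4]
step 1: P̄ = F·P·Fᵀ + Q = [53 36; 36 135/4]
step 1: y = z − H·x̄ = [413/10]
step 1: S = H·P̄·Hᵀ + R = [1048]
step 1: K = P̄·Hᵀ·S⁻¹ = [-231/1048; -351/2096]
step 1: x' = x̄ + K·y = [3137/2096, -55883/20960]
step 1: P' = (I − K·H)·P̄ = [2183/1048 -5625/2096; -5625/2096 18279/4192]
step 2: x̄ = F·x = [-20099/5240, -38227/20960]
step 2: P̄ = F·P·Fᵀ + Q = [2565/262 3999/1048; 3999/1048 41943/4192]
step 2: y = z − H·x̄ = [-148341/10480]
step 2: S = H·P̄·Hᵀ + R = [186463/1048]
step 2: K = P̄·Hᵀ·S⁻¹ = [-38778/186463; -65937/372926]
step 2: x' = x̄ + K·y = [-1663237/1864630, 2531717/3729260]
step 2: P' = (I − K·H)·P̄ = [390627/186463 -1016769/372926; -1016769/372926 3314055/745852]

step 0: x' = [-191/50, 721/100], P' = [319/25 -939/50; -939/50 2859/100]
step 1: x' = [3137/2096, -55883/20960], P' = [2183/1048 -5625/2096; -5625/2096 18279/4192]
step 2: x' = [-1663237/1864630, 2531717/3729260], P' = [390627/186463 -1016769/372926; -1016769/372926 3314055/745852]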